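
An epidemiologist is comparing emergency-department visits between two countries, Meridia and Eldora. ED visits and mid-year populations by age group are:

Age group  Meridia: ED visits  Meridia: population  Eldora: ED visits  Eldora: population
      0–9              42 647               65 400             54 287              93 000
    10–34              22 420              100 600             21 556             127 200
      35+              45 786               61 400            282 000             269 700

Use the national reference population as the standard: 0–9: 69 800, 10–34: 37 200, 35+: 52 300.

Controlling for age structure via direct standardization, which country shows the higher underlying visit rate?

Age-specific rates per 1 000 for Meridia: 652.095, 222.863, 745.700.
For Eldora: 583.731, 169.465, 1045.606.
Standard total = 159 300; weights = 0.4382, 0.2335, 0.3283.
Meridia: 0.4382×652.095 + 0.2335×222.863 + 0.3283×745.700 = 582.5916 per 1 000.
Eldora: 0.4382×583.731 + 0.2335×169.465 + 0.3283×1045.606 = 638.6300 per 1 000.

Eldora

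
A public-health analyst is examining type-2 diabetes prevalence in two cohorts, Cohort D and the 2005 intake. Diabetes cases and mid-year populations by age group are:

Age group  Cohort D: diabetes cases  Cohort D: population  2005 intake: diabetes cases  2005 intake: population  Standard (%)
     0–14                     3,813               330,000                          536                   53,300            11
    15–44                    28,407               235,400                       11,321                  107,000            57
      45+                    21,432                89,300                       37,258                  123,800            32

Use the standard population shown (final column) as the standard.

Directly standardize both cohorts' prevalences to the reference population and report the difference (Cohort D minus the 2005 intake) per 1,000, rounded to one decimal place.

-10.9

Age-specific rates per 1,000 for Cohort D: 11.555, 120.675, 240.000.
For the 2005 intake: 10.056, 105.804, 300.953.
Standard weights: 0.11, 0.57, 0.32.
Cohort D: 0.1100×11.555 + 0.5700×120.675 + 0.3200×240.000 = 146.8560 per 1,000.
The 2005 intake: 0.1100×10.056 + 0.5700×105.804 + 0.3200×300.953 = 157.7193 per 1,000.
Difference = 146.8560 − 157.7193 = -10.8633.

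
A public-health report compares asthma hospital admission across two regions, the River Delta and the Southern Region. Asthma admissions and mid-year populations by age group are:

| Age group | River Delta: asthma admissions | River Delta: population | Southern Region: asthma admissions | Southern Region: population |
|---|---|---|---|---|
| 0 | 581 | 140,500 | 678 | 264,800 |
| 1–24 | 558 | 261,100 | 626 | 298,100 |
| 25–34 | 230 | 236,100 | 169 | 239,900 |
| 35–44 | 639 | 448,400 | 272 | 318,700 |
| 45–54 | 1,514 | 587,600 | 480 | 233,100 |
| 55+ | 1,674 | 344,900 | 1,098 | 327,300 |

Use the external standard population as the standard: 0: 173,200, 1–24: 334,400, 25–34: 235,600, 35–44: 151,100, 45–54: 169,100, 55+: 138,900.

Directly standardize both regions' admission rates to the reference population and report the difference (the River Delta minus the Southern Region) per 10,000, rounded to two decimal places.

6.08

Age-specific rates per 10,000 for the River Delta: 41.35, 21.37, 9.74, 14.25, 25.77, 48.54.
For the Southern Region: 25.60, 21.00, 7.04, 8.53, 20.59, 33.55.
Standard total = 1,202,300; weights = 0.1441, 0.2781, 0.1960, 0.1257, 0.1406, 0.1155.
The River Delta: 0.1441×41.35 + 0.2781×21.37 + 0.1960×9.74 + 0.1257×14.25 + 0.1406×25.77 + 0.1155×48.54 = 24.8322 per 10,000.
The Southern Region: 0.1441×25.60 + 0.2781×21.00 + 0.1960×7.04 + 0.1257×8.53 + 0.1406×20.59 + 0.1155×33.55 = 18.7541 per 10,000.
Difference = 24.8322 − 18.7541 = 6.0781.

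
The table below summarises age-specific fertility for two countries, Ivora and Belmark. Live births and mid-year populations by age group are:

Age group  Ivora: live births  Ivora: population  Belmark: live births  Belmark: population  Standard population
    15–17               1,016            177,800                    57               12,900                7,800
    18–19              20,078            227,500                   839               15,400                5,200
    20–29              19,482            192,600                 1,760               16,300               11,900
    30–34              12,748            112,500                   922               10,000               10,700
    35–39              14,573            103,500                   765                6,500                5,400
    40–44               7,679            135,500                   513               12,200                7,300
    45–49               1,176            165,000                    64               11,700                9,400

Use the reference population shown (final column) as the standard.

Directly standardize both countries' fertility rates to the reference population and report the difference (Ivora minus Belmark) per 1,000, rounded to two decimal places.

10.01

Age-specific rates per 1,000 for Ivora: 5.714, 88.255, 101.153, 113.316, 140.802, 56.672, 7.127.
For Belmark: 4.419, 54.481, 107.975, 92.200, 117.692, 42.049, 5.470.
Standard total = 57,700; weights = 0.1352, 0.0901, 0.2062, 0.1854, 0.0936, 0.1265, 0.1629.
Ivora: 0.1352×5.714 + 0.0901×88.255 + 0.2062×101.153 + 0.1854×113.316 + 0.0936×140.802 + 0.1265×56.672 + 0.1629×7.127 = 72.1095 per 1,000.
Belmark: 0.1352×4.419 + 0.0901×54.481 + 0.2062×107.975 + 0.1854×92.200 + 0.0936×117.692 + 0.1265×42.049 + 0.1629×5.470 = 62.0993 per 1,000.
Difference = 72.1095 − 62.0993 = 10.0102.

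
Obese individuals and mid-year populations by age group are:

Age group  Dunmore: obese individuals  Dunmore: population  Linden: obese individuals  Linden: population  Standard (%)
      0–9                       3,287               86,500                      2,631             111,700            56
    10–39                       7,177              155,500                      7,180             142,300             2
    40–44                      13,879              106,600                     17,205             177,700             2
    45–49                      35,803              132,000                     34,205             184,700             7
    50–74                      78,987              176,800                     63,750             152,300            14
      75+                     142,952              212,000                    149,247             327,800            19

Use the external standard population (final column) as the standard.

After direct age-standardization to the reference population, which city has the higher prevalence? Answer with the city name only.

Age-specific rates per 1,000 for Dunmore: 38.000, 46.154, 130.197, 271.235, 446.759, 674.302.
For Linden: 23.554, 50.457, 96.820, 185.192, 418.582, 455.299.
Standard weights: 0.56, 0.02, 0.02, 0.07, 0.14, 0.19.
Dunmore: 0.5600×38.000 + 0.0200×46.154 + 0.0200×130.197 + 0.0700×271.235 + 0.1400×446.759 + 0.1900×674.302 = 234.4571 per 1,000.
Linden: 0.5600×23.554 + 0.0200×50.457 + 0.0200×96.820 + 0.0700×185.192 + 0.1400×418.582 + 0.1900×455.299 = 174.2076 per 1,000.

Dunmore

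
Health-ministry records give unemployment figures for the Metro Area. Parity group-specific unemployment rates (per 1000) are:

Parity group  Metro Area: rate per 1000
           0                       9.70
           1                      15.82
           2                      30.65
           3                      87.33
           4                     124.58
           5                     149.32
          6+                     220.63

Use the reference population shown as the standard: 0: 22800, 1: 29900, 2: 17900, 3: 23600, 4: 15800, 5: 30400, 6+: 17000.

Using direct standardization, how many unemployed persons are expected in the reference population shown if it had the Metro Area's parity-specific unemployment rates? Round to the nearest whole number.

13562

Expected unemployed persons = Σ (standard pop × parity-specific rate ÷ 1000)
= 22800×9.70/1000 + 29900×15.82/1000 + 17900×30.65/1000 + 23600×87.33/1000 + 15800×124.58/1000 + 30400×149.32/1000 + 17000×220.63/1000
= 221.16 + 473.02 + 548.63 + 2060.99 + 1968.36 + 4539.33 + 3750.71 = 13562.20.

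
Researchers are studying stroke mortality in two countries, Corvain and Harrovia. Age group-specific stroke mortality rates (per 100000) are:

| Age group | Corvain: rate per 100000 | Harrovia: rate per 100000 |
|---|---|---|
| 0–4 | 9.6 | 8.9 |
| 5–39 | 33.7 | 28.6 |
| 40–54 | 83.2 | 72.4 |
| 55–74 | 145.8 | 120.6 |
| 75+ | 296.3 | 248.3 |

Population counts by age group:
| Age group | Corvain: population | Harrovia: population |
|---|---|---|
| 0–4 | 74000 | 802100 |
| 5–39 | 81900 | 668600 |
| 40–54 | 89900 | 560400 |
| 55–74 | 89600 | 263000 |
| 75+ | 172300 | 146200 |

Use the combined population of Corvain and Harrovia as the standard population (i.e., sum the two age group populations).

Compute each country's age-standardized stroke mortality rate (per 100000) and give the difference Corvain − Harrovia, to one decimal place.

Combined standard total = 2948000; weights = 0.2972, 0.2546, 0.2206, 0.1196, 0.1080.
Corvain: 0.2972×9.6 + 0.2546×33.7 + 0.2206×83.2 + 0.1196×145.8 + 0.1080×296.3 = 79.2361 per 100000.
Harrovia: 0.2972×8.9 + 0.2546×28.6 + 0.2206×72.4 + 0.1196×120.6 + 0.1080×248.3 = 67.1474 per 100000.
Difference = 79.2361 − 67.1474 = 12.0887.

12.1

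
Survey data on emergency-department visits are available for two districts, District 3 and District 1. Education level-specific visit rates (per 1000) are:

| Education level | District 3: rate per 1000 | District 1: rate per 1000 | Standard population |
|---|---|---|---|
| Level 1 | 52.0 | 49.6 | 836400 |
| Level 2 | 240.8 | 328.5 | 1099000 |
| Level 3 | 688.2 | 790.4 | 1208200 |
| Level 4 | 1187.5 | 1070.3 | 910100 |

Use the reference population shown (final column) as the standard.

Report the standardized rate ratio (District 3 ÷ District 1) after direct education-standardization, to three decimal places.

0.952

Standard total = 4053700; weights = 0.2063, 0.2711, 0.2980, 0.2245.
District 3: 0.2063×52.0 + 0.2711×240.8 + 0.2980×688.2 + 0.2245×1187.5 = 547.7364 per 1000.
District 1: 0.2063×49.6 + 0.2711×328.5 + 0.2980×790.4 + 0.2245×1070.3 = 575.1655 per 1000.
Ratio = 547.7364 ÷ 575.1655 = 0.95231.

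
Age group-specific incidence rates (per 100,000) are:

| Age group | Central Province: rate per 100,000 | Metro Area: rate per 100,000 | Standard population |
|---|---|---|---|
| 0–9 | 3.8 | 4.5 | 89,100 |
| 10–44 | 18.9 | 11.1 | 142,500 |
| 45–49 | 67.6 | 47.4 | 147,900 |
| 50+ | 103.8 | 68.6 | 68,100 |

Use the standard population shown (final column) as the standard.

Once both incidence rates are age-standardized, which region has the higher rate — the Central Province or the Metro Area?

Standard total = 447,600; weights = 0.1991, 0.3184, 0.3304, 0.1521.
The Central Province: 0.1991×3.8 + 0.3184×18.9 + 0.3304×67.6 + 0.1521×103.8 = 44.9032 per 100,000.
The Metro Area: 0.1991×4.5 + 0.3184×11.1 + 0.3304×47.4 + 0.1521×68.6 = 30.5291 per 100,000.

Central Province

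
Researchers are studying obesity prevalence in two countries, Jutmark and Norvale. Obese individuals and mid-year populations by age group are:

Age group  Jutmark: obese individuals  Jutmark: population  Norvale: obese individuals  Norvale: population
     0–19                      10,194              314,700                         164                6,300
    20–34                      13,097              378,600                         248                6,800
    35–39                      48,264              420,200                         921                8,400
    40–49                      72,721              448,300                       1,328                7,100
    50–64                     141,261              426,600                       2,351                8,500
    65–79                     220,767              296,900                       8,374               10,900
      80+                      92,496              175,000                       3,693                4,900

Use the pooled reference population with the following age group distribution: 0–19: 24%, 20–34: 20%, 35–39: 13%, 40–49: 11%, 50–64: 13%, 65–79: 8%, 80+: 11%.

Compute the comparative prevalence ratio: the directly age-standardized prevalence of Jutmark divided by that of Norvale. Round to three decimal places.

Age-specific rates per 1,000 for Jutmark: 32.393, 34.593, 114.860, 162.215, 331.132, 743.574, 528.549.
For Norvale: 26.032, 36.471, 109.643, 187.042, 276.588, 768.257, 753.673.
Standard weights: 0.24, 0.20, 0.13, 0.11, 0.13, 0.08, 0.11.
Jutmark: 0.2400×32.393 + 0.2000×34.593 + 0.1300×114.860 + 0.1100×162.215 + 0.1300×331.132 + 0.0800×743.574 + 0.1100×528.549 = 208.1417 per 1,000.
Norvale: 0.2400×26.032 + 0.2000×36.471 + 0.1300×109.643 + 0.1100×187.042 + 0.1300×276.588 + 0.0800×768.257 + 0.1100×753.673 = 228.6911 per 1,000.
Ratio = 208.1417 ÷ 228.6911 = 0.91014.

0.910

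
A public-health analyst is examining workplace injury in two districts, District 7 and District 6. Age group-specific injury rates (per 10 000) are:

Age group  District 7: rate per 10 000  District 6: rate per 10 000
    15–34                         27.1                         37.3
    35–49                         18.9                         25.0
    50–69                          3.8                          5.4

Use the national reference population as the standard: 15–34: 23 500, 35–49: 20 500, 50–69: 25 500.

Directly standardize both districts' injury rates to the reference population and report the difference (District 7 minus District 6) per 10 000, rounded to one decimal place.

-5.8

Standard total = 69 500; weights = 0.3381, 0.2950, 0.3669.
District 7: 0.3381×27.1 + 0.2950×18.9 + 0.3669×3.8 = 16.1324 per 10 000.
District 6: 0.3381×37.3 + 0.2950×25.0 + 0.3669×5.4 = 21.9676 per 10 000.
Difference = 16.1324 − 21.9676 = -5.8353.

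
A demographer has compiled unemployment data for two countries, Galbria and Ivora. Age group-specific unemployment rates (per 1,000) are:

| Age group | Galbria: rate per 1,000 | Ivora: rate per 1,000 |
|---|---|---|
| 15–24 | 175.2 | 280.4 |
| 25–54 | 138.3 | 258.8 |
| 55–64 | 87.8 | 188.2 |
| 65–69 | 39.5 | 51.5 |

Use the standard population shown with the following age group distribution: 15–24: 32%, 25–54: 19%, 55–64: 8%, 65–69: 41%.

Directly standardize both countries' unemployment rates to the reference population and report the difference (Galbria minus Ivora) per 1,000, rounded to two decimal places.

Standard weights: 0.32, 0.19, 0.08, 0.41.
Galbria: 0.3200×175.2 + 0.1900×138.3 + 0.0800×87.8 + 0.4100×39.5 = 105.5600 per 1,000.
Ivora: 0.3200×280.4 + 0.1900×258.8 + 0.0800×188.2 + 0.4100×51.5 = 175.0710 per 1,000.
Difference = 105.5600 − 175.0710 = -69.5110.

-69.51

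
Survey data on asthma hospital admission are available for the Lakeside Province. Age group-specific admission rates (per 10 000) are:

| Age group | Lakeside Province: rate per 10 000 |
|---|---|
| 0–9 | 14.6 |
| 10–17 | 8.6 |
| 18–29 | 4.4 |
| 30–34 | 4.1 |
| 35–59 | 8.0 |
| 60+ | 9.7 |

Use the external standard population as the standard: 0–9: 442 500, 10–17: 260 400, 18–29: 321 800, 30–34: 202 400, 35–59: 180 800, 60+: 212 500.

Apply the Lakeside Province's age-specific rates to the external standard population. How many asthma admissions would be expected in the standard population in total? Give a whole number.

Expected asthma admissions = Σ (standard pop × age-specific rate ÷ 10 000)
= 442 500×14.6/10 000 + 260 400×8.6/10 000 + 321 800×4.4/10 000 + 202 400×4.1/10 000 + 180 800×8.0/10 000 + 212 500×9.7/10 000
= 646.05 + 223.94 + 141.59 + 82.98 + 144.64 + 206.12 = 1445.33.

1445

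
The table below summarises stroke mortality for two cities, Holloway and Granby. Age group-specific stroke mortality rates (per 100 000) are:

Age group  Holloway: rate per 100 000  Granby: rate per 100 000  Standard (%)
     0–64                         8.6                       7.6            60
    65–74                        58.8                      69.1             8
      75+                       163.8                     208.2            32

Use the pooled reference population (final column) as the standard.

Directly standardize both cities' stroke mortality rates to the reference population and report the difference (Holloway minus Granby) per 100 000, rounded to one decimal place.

Standard weights: 0.60, 0.08, 0.32.
Holloway: 0.6000×8.6 + 0.0800×58.8 + 0.3200×163.8 = 62.2800 per 100 000.
Granby: 0.6000×7.6 + 0.0800×69.1 + 0.3200×208.2 = 76.7120 per 100 000.
Difference = 62.2800 − 76.7120 = -14.4320.

-14.4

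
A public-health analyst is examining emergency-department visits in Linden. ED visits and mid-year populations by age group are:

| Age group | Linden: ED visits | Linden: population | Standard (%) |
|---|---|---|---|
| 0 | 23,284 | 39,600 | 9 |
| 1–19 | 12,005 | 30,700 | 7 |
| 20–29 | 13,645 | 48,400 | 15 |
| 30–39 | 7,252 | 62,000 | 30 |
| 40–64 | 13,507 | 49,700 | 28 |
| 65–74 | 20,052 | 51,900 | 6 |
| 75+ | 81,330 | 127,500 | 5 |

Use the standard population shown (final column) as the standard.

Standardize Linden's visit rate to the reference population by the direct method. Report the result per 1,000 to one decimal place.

288.8

Age-specific rates per 1,000 for Linden: 587.980, 391.042, 281.921, 116.968, 271.771, 386.358, 637.882.
Standard weights: 0.09, 0.07, 0.15, 0.30, 0.28, 0.06, 0.05.
Standardized rate: 0.0900×587.980 + 0.0700×391.042 + 0.1500×281.921 + 0.3000×116.968 + 0.2800×271.771 + 0.0600×386.358 + 0.0500×637.882 = 288.8411 per 1,000.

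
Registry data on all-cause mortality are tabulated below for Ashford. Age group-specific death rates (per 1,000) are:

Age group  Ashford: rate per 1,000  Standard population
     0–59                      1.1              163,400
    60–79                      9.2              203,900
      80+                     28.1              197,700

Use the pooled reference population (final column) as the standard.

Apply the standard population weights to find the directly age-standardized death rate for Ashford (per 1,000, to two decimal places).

Standard total = 565,000; weights = 0.2892, 0.3609, 0.3499.
Standardized rate: 0.2892×1.1 + 0.3609×9.2 + 0.3499×28.1 = 13.4708 per 1,000.

13.47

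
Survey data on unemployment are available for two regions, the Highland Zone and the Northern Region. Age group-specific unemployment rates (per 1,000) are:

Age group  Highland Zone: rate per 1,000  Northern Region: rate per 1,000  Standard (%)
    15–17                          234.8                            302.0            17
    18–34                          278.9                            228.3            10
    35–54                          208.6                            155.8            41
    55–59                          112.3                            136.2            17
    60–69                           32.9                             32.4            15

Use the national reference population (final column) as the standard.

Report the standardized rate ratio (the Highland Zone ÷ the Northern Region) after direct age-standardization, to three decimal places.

Standard weights: 0.17, 0.10, 0.41, 0.17, 0.15.
The Highland Zone: 0.1700×234.8 + 0.1000×278.9 + 0.4100×208.6 + 0.1700×112.3 + 0.1500×32.9 = 177.3580 per 1,000.
The Northern Region: 0.1700×302.0 + 0.1000×228.3 + 0.4100×155.8 + 0.1700×136.2 + 0.1500×32.4 = 166.0620 per 1,000.
Ratio = 177.3580 ÷ 166.0620 = 1.06802.

1.068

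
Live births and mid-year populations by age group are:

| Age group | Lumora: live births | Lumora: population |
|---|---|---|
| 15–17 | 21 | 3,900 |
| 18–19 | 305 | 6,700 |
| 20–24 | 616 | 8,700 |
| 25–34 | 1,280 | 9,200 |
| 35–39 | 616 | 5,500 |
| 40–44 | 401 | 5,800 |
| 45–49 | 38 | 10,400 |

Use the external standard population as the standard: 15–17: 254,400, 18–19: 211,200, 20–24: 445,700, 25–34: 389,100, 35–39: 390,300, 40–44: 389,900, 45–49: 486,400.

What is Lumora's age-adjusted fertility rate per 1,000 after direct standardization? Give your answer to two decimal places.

65.88

Age-specific rates per 1,000 for Lumora: 5.385, 45.522, 70.805, 139.130, 112.000, 69.138, 3.654.
Standard total = 2,567,000; weights = 0.0991, 0.0823, 0.1736, 0.1516, 0.1520, 0.1519, 0.1895.
Standardized rate: 0.0991×5.385 + 0.0823×45.522 + 0.1736×70.805 + 0.1516×139.130 + 0.1520×112.000 + 0.1519×69.138 + 0.1895×3.654 = 65.8844 per 1,000.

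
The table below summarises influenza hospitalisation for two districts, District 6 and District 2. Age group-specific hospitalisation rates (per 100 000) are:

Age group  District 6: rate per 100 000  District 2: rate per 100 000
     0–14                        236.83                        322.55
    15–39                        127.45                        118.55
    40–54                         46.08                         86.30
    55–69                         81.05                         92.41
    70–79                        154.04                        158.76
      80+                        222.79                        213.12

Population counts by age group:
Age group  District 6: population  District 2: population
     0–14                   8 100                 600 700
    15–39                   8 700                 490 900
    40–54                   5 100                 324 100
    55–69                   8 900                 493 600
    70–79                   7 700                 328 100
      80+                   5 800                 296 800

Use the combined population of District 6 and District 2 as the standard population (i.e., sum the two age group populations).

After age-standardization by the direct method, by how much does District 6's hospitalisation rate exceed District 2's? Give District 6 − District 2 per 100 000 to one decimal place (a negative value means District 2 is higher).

Combined standard total = 2 578 500; weights = 0.2361, 0.1938, 0.1277, 0.1949, 0.1302, 0.1174.
District 6: 0.2361×236.83 + 0.1938×127.45 + 0.1277×46.08 + 0.1949×81.05 + 0.1302×154.04 + 0.1174×222.79 = 148.4957 per 100 000.
District 2: 0.2361×322.55 + 0.1938×118.55 + 0.1277×86.30 + 0.1949×92.41 + 0.1302×158.76 + 0.1174×213.12 = 173.8389 per 100 000.
Difference = 148.4957 − 173.8389 = -25.3432.

-25.3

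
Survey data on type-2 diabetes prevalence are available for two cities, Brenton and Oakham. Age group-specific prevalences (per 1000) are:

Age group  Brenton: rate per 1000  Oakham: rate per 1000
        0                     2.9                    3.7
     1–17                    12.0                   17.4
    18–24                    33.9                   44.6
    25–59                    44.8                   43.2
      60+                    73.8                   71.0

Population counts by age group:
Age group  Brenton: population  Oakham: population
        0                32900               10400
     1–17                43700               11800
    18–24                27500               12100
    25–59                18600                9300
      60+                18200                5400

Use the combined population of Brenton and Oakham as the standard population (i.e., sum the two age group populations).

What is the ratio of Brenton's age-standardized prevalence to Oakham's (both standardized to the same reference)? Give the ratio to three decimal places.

0.888

Combined standard total = 189900; weights = 0.2280, 0.2923, 0.2085, 0.1469, 0.1243.
Brenton: 0.2280×2.9 + 0.2923×12.0 + 0.2085×33.9 + 0.1469×44.8 + 0.1243×73.8 = 26.9911 per 1000.
Oakham: 0.2280×3.7 + 0.2923×17.4 + 0.2085×44.6 + 0.1469×43.2 + 0.1243×71.0 = 30.3999 per 1000.
Ratio = 26.9911 ÷ 30.3999 = 0.88787.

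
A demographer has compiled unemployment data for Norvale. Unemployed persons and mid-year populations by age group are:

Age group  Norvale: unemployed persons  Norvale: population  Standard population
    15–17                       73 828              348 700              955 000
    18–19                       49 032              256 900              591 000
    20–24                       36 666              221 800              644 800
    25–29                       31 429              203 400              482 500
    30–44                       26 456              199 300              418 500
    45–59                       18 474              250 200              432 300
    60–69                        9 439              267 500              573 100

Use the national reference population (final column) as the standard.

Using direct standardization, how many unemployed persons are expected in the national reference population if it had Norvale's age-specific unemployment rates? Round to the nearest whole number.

Age-specific rates per 1 000 for Norvale: 211.724, 190.860, 165.311, 154.518, 132.745, 73.837, 35.286.
Expected unemployed persons = Σ (standard pop × age-specific rate ÷ 1 000)
= 955 000×211.724/1 000 + 591 000×190.860/1 000 + 644 800×165.311/1 000 + 482 500×154.518/1 000 + 418 500×132.745/1 000 + 432 300×73.837/1 000 + 573 100×35.286/1 000
= 202195.99 + 112798.41 + 106592.59 + 74555.03 + 55553.62 + 31919.71 + 20222.40 = 603837.73.

603838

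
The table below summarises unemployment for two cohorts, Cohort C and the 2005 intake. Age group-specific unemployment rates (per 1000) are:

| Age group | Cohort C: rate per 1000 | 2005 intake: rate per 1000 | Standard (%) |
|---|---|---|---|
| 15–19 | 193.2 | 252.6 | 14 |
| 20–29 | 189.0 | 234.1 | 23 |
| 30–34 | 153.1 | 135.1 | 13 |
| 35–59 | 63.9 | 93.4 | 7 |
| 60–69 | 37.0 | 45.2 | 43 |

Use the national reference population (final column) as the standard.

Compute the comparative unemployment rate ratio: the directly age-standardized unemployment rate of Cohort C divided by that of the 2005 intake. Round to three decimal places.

Standard weights: 0.14, 0.23, 0.13, 0.07, 0.43.
Cohort C: 0.1400×193.2 + 0.2300×189.0 + 0.1300×153.1 + 0.0700×63.9 + 0.4300×37.0 = 110.8040 per 1000.
The 2005 intake: 0.1400×252.6 + 0.2300×234.1 + 0.1300×135.1 + 0.0700×93.4 + 0.4300×45.2 = 132.7440 per 1000.
Ratio = 110.8040 ÷ 132.7440 = 0.83472.

0.835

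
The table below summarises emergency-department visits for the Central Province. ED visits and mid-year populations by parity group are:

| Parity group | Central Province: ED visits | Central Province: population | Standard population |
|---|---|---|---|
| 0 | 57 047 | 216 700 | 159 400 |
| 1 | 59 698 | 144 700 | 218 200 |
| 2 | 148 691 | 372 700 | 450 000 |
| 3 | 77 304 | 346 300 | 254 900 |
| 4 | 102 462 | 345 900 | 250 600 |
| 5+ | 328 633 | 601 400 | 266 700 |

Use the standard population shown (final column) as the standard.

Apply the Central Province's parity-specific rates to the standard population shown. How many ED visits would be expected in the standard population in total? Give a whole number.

Parity-specific rates per 1 000 for the Central Province: 263.253, 412.564, 398.956, 223.228, 296.219, 546.447.
Expected ED visits = Σ (standard pop × parity-specific rate ÷ 1 000)
= 159 400×263.253/1 000 + 218 200×412.564/1 000 + 450 000×398.956/1 000 + 254 900×223.228/1 000 + 250 600×296.219/1 000 + 266 700×546.447/1 000
= 41962.58 + 90021.45 + 179530.32 + 56900.92 + 74232.37 + 145737.31 = 588384.96.

588385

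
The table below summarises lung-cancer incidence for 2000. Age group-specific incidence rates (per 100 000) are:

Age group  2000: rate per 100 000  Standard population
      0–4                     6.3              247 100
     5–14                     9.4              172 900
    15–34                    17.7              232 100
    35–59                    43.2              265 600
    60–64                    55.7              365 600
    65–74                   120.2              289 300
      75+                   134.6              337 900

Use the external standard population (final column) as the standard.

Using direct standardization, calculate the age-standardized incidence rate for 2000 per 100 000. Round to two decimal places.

62.49

Standard total = 1 910 500; weights = 0.1293, 0.0905, 0.1215, 0.1390, 0.1914, 0.1514, 0.1769.
Standardized rate: 0.1293×6.3 + 0.0905×9.4 + 0.1215×17.7 + 0.1390×43.2 + 0.1914×55.7 + 0.1514×120.2 + 0.1769×134.6 = 62.4879 per 100 000.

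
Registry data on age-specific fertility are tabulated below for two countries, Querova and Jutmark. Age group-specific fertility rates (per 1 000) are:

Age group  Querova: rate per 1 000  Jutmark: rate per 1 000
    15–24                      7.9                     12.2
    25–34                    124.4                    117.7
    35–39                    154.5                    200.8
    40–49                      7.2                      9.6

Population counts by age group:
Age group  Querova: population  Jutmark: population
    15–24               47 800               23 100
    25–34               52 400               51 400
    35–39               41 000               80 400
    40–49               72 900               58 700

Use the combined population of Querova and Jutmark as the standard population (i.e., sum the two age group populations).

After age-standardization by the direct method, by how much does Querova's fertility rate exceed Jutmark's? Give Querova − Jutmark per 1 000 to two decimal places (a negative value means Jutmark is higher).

-12.97

Combined standard total = 427 700; weights = 0.1658, 0.2427, 0.2838, 0.3077.
Querova: 0.1658×7.9 + 0.2427×124.4 + 0.2838×154.5 + 0.3077×7.2 = 77.5699 per 1 000.
Jutmark: 0.1658×12.2 + 0.2427×117.7 + 0.2838×200.8 + 0.3077×9.6 = 90.5371 per 1 000.
Difference = 77.5699 − 90.5371 = -12.9672.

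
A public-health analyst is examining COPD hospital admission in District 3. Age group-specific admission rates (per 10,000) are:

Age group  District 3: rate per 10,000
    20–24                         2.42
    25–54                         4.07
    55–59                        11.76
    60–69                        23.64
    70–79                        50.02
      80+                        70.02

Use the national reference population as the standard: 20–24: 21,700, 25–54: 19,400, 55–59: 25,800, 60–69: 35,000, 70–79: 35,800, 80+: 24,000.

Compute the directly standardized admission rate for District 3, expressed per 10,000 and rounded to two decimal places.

29.27

Standard total = 161,700; weights = 0.1342, 0.1200, 0.1596, 0.2165, 0.2214, 0.1484.
Standardized rate: 0.1342×2.42 + 0.1200×4.07 + 0.1596×11.76 + 0.2165×23.64 + 0.2214×50.02 + 0.1484×70.02 = 29.2732 per 10,000.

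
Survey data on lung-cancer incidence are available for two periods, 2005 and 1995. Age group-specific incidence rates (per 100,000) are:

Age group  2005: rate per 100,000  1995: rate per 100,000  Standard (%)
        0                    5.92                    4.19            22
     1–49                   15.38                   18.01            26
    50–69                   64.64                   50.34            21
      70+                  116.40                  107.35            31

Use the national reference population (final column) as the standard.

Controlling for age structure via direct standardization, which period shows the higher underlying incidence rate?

Standard weights: 0.22, 0.26, 0.21, 0.31.
2005: 0.2200×5.92 + 0.2600×15.38 + 0.2100×64.64 + 0.3100×116.40 = 54.9596 per 100,000.
1995: 0.2200×4.19 + 0.2600×18.01 + 0.2100×50.34 + 0.3100×107.35 = 49.4543 per 100,000.

2005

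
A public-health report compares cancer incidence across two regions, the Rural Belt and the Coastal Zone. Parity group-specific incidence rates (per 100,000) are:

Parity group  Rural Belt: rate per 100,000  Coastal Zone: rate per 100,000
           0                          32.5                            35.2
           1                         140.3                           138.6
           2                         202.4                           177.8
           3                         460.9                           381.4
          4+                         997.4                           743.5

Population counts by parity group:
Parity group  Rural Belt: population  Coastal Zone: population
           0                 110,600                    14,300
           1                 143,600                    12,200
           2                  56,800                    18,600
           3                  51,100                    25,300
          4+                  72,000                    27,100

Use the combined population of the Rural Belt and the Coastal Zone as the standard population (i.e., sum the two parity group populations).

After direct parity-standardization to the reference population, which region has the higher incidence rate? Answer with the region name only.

Rural Belt

Combined standard total = 531,600; weights = 0.2350, 0.2931, 0.1418, 0.1437, 0.1864.
The Rural Belt: 0.2350×32.5 + 0.2931×140.3 + 0.1418×202.4 + 0.1437×460.9 + 0.1864×997.4 = 329.6352 per 100,000.
The Coastal Zone: 0.2350×35.2 + 0.2931×138.6 + 0.1418×177.8 + 0.1437×381.4 + 0.1864×743.5 = 267.5250 per 100,000.
The crude rates (300.86 vs 362.05) would put the Coastal Zone higher, but that reflects its parity composition; once standardized to a common parity structure, the Rural Belt has the higher underlying rate.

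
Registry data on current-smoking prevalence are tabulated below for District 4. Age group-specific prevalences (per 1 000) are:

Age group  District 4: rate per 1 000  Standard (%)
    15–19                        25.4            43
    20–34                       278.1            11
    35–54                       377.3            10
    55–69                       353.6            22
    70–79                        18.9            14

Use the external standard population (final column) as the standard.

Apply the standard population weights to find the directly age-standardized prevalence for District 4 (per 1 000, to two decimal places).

159.68

Standard weights: 0.43, 0.11, 0.10, 0.22, 0.14.
Standardized rate: 0.4300×25.4 + 0.1100×278.1 + 0.1000×377.3 + 0.2200×353.6 + 0.1400×18.9 = 159.6810 per 1 000.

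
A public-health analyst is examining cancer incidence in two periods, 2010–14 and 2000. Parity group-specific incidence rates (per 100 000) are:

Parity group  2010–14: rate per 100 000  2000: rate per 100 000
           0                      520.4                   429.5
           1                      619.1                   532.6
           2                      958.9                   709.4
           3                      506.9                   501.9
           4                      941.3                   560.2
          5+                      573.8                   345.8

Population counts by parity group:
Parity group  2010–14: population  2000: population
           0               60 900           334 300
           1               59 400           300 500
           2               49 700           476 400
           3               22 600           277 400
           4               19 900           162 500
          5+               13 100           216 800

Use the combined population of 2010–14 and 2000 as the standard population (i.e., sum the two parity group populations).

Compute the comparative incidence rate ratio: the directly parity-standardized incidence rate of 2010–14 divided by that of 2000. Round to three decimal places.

1.302

Combined standard total = 1 993 500; weights = 0.1982, 0.1805, 0.2639, 0.1505, 0.0915, 0.1153.
2010–14: 0.1982×520.4 + 0.1805×619.1 + 0.2639×958.9 + 0.1505×506.9 + 0.0915×941.3 + 0.1153×573.8 = 696.5805 per 100 000.
2000: 0.1982×429.5 + 0.1805×532.6 + 0.2639×709.4 + 0.1505×501.9 + 0.0915×560.2 + 0.1153×345.8 = 535.1825 per 100 000.
Ratio = 696.5805 ÷ 535.1825 = 1.30158.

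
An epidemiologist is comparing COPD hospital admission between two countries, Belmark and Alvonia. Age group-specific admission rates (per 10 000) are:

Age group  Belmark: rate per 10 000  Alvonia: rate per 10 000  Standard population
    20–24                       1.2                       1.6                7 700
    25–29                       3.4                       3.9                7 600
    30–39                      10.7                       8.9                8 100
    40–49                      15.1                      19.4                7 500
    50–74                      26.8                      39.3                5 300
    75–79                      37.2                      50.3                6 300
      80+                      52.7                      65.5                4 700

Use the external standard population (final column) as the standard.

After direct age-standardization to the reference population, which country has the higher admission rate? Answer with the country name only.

Standard total = 47 200; weights = 0.1631, 0.1610, 0.1716, 0.1589, 0.1123, 0.1335, 0.0996.
Belmark: 0.1631×1.2 + 0.1610×3.4 + 0.1716×10.7 + 0.1589×15.1 + 0.1123×26.8 + 0.1335×37.2 + 0.0996×52.7 = 18.2011 per 10 000.
Alvonia: 0.1631×1.6 + 0.1610×3.9 + 0.1716×8.9 + 0.1589×19.4 + 0.1123×39.3 + 0.1335×50.3 + 0.0996×65.5 = 23.1479 per 10 000.

Alvonia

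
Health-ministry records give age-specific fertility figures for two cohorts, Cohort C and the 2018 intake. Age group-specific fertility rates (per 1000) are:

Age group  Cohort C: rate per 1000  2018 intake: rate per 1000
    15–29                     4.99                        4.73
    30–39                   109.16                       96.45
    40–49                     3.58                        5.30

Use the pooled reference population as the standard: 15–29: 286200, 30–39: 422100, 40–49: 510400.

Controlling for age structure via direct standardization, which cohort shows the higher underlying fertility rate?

Cohort C

Standard total = 1218700; weights = 0.2348, 0.3464, 0.4188.
Cohort C: 0.2348×4.99 + 0.3464×109.16 + 0.4188×3.58 = 40.4790 per 1000.
The 2018 intake: 0.2348×4.73 + 0.3464×96.45 + 0.4188×5.30 = 36.7362 per 1000.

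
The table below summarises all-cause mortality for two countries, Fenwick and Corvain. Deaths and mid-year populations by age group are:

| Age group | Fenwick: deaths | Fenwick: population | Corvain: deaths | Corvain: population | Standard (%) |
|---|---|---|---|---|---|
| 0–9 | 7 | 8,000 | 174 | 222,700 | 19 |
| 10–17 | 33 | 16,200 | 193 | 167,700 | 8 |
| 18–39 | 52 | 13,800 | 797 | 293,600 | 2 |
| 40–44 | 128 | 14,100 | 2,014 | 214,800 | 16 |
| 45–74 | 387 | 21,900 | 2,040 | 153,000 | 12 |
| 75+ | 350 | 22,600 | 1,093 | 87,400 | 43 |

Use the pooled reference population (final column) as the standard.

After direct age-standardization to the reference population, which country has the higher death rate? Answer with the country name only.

Fenwick

Age-specific rates per 1,000 for Fenwick: 0.875, 2.037, 3.768, 9.078, 17.671, 15.487.
For Corvain: 0.781, 1.151, 2.715, 9.376, 13.333, 12.506.
Standard weights: 0.19, 0.08, 0.02, 0.16, 0.12, 0.43.
Fenwick: 0.1900×0.875 + 0.0800×2.037 + 0.0200×3.768 + 0.1600×9.078 + 0.1200×17.671 + 0.4300×15.487 = 10.6369 per 1,000.
Corvain: 0.1900×0.781 + 0.0800×1.151 + 0.0200×2.715 + 0.1600×9.376 + 0.1200×13.333 + 0.4300×12.506 = 8.7725 per 1,000.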